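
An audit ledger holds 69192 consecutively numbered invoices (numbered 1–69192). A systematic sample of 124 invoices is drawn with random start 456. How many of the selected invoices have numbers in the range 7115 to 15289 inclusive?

15

k = 69192/124 = 558
First selection ≥ 7115: 456 + ⌈(7115−456)/558⌉·558 = 456 + 12×558 = 7152
Last selection ≤ 15289: 456 + ⌊(15289−456)/558⌋·558 = 456 + 26×558 = 14964
Count = 26 − 12 + 1 = 15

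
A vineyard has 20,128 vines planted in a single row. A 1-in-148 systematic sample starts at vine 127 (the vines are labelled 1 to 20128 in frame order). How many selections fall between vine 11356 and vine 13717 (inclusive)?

k = 148
First selection ≥ 11356: 127 + ⌈(11356−127)/148⌉·148 = 127 + 76×148 = 11375
Last selection ≤ 13717: 127 + ⌊(13717−127)/148⌋·148 = 127 + 91×148 = 13595
Count = 91 − 76 + 1 = 16

16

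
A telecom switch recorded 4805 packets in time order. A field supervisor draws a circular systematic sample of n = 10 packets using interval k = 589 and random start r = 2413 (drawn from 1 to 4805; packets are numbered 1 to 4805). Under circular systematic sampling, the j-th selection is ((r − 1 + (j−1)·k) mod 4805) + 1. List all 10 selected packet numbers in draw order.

Selection 1: 2413
Selection 2: 2413 + 589 = 3002
Selection 3: 3002 + 589 = 3591
Selection 4: 3591 + 589 = 4180
Selection 5: 4180 + 589 = 4769
Selection 6: 4769 + 589 = 5358 → 5358 − 4805 = 553
Selection 7: 553 + 589 = 1142
Selection 8: 1142 + 589 = 1731
Selection 9: 1731 + 589 = 2320
Selection 10: 2320 + 589 = 2909

2413, 3002, 3591, 4180, 4769, 553, 1142, 1731, 2320, 2909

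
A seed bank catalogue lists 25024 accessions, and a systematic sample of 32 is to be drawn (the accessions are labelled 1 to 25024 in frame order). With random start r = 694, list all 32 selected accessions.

694, 1476, 2258, 3040, 3822, 4604, 5386, 6168, 6950, 7732, 8514, 9296, 10078, 10860, 11642, 12424, 13206, 13988, 14770, 15552, 16334, 17116, 17898, 18680, 19462, 20244, 21026, 21808, 22590, 23372, 24154, 24936

k = N/n = 25024/32 = 782
accession 1: 694
accession 2: 694 + 782 = 1476
accession 3: 1476 + 782 = 2258
accession 4: 2258 + 782 = 3040
accession 5: 3040 + 782 = 3822
accession 6: 3822 + 782 = 4604
accession 7: 4604 + 782 = 5386
accession 8: 5386 + 782 = 6168
accession 9: 6168 + 782 = 6950
accession 10: 6950 + 782 = 7732
accession 11: 7732 + 782 = 8514
accession 12: 8514 + 782 = 9296
accession 13: 9296 + 782 = 10078
accession 14: 10078 + 782 = 10860
accession 15: 10860 + 782 = 11642
accession 16: 11642 + 782 = 12424
accession 17: 12424 + 782 = 13206
accession 18: 13206 + 782 = 13988
accession 19: 13988 + 782 = 14770
accession 20: 14770 + 782 = 15552
accession 21: 15552 + 782 = 16334
accession 22: 16334 + 782 = 17116
accession 23: 17116 + 782 = 17898
accession 24: 17898 + 782 = 18680
accession 25: 18680 + 782 = 19462
accession 26: 19462 + 782 = 20244
accession 27: 20244 + 782 = 21026
accession 28: 21026 + 782 = 21808
accession 29: 21808 + 782 = 22590
accession 30: 22590 + 782 = 23372
accession 31: 23372 + 782 = 24154
accession 32: 24154 + 782 = 24936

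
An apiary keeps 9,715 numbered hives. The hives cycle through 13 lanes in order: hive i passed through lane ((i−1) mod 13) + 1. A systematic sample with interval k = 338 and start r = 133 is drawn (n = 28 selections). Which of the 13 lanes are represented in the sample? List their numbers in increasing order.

Consecutive selections differ by k = 338, so their lane numbers differ by 338 mod 13 = 0.
gcd(338, 13) = 13, so the sample visits 13/13 = 1 distinct residues mod 13.
Start 133 is lane 3; the lanes hit are 3.

3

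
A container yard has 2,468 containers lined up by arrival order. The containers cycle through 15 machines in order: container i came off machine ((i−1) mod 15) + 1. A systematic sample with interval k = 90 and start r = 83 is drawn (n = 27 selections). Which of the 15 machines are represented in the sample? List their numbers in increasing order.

8

Consecutive selections differ by k = 90, so their machine numbers differ by 90 mod 15 = 0.
gcd(90, 15) = 15, so the sample visits 15/15 = 1 distinct residues mod 15.
Start 83 is machine 8; the machines hit are 8.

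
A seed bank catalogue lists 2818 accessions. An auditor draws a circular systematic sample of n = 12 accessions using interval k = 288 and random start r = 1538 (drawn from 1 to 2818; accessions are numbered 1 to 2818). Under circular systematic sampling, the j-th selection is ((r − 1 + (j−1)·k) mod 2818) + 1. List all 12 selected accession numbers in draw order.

1538, 1826, 2114, 2402, 2690, 160, 448, 736, 1024, 1312, 1600, 1888

Selection 1: 1538
Selection 2: 1538 + 288 = 1826
Selection 3: 1826 + 288 = 2114
Selection 4: 2114 + 288 = 2402
Selection 5: 2402 + 288 = 2690
Selection 6: 2690 + 288 = 2978 → 2978 − 2818 = 160
Selection 7: 160 + 288 = 448
Selection 8: 448 + 288 = 736
Selection 9: 736 + 288 = 1024
Selection 10: 1024 + 288 = 1312
Selection 11: 1312 + 288 = 1600
Selection 12: 1600 + 288 = 1888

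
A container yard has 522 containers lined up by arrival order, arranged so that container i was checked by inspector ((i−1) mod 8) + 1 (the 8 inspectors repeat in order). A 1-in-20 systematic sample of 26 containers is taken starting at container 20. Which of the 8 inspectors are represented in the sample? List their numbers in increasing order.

Consecutive selections differ by k = 20, so their inspector numbers differ by 20 mod 8 = 4.
gcd(20, 8) = 4, so the sample visits 8/4 = 2 distinct residues mod 8.
Start 20 is inspector 4; the inspectors hit are 4, 8.

4, 8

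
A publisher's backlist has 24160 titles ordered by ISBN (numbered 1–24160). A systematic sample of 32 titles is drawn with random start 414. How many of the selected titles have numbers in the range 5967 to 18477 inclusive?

k = 24160/32 = 755
First selection ≥ 5967: 414 + ⌈(5967−414)/755⌉·755 = 414 + 8×755 = 6454
Last selection ≤ 18477: 414 + ⌊(18477−414)/755⌋·755 = 414 + 23×755 = 17779
Count = 23 − 8 + 1 = 16

16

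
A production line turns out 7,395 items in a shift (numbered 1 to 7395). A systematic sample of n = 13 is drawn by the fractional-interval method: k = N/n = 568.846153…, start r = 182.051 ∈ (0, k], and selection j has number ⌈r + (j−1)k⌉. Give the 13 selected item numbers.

183, 751, 1320, 1889, 2458, 3027, 3596, 4164, 4733, 5302, 5871, 6440, 7009

j=1: r + 0k = 182.051 → ⌈·⌉ = 183
j=2: r + 1k = 750.897153… → ⌈·⌉ = 751
j=3: r + 2k = 1319.743307… → ⌈·⌉ = 1320
j=4: r + 3k = 1888.589461… → ⌈·⌉ = 1889
j=5: r + 4k = 2457.435615… → ⌈·⌉ = 2458
j=6: r + 5k = 3026.281769… → ⌈·⌉ = 3027
j=7: r + 6k = 3595.127923… → ⌈·⌉ = 3596
j=8: r + 7k = 4163.974076… → ⌈·⌉ = 4164
j=9: r + 8k = 4732.820230… → ⌈·⌉ = 4733
j=10: r + 9k = 5301.666384… → ⌈·⌉ = 5302
j=11: r + 10k = 5870.512538… → ⌈·⌉ = 5871
j=12: r + 11k = 6439.358692… → ⌈·⌉ = 6440
j=13: r + 12k = 7008.204846… → ⌈·⌉ = 7009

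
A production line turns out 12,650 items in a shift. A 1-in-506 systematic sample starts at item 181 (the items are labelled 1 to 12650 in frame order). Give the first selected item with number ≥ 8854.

9289

k = 506
Steps past start: ⌈(8854 − 181)/506⌉ = ⌈8673/506⌉ = 18
Selected item: 181 + 18×506 = 9289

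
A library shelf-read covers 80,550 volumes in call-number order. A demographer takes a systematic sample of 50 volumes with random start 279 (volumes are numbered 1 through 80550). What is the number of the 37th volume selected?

k = 80550/50 = 1611
37th selection = r + (37−1)·k = 279 + 36×1611 = 279 + 57996 = 58275

58275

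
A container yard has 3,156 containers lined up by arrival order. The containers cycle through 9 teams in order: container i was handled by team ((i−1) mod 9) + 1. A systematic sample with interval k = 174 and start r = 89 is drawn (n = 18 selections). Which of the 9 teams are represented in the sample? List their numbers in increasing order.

Consecutive selections differ by k = 174, so their team numbers differ by 174 mod 9 = 3.
gcd(174, 9) = 3, so the sample visits 9/3 = 3 distinct residues mod 9.
Start 89 is team 8; the teams hit are 2, 5, 8.

2, 5, 8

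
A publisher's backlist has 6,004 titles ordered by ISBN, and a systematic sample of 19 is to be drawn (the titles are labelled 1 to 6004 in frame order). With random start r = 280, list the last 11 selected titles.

2808, 3124, 3440, 3756, 4072, 4388, 4704, 5020, 5336, 5652, 5968

k = N/n = 6004/19 = 316
9th selection = 280 + 8×316 = 2808
10th: 2808 + 316 = 3124
11th: 3124 + 316 = 3440
12th: 3440 + 316 = 3756
13th: 3756 + 316 = 4072
14th: 4072 + 316 = 4388
15th: 4388 + 316 = 4704
16th: 4704 + 316 = 5020
17th: 5020 + 316 = 5336
18th: 5336 + 316 = 5652
19th: 5652 + 316 = 5968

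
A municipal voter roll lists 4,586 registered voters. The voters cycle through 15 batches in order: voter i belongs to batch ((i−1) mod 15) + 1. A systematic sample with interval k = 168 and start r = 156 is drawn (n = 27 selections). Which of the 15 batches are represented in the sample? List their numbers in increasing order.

Consecutive selections differ by k = 168, so their batch numbers differ by 168 mod 15 = 3.
gcd(168, 15) = 3, so the sample visits 15/3 = 5 distinct residues mod 15.
Start 156 is batch 6; the batches hit are 3, 6, 9, 12, 15.

3, 6, 9, 12, 15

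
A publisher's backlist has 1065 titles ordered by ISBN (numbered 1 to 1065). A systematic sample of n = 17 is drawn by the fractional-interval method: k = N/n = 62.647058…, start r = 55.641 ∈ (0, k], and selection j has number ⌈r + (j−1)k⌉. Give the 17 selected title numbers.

56, 119, 181, 244, 307, 369, 432, 495, 557, 620, 683, 745, 808, 871, 933, 996, 1058

j=1: r + 0k = 55.641 → ⌈·⌉ = 56
j=2: r + 1k = 118.288058… → ⌈·⌉ = 119
j=3: r + 2k = 180.935117… → ⌈·⌉ = 181
j=4: r + 3k = 243.582176… → ⌈·⌉ = 244
j=5: r + 4k = 306.229235… → ⌈·⌉ = 307
j=6: r + 5k = 368.876294… → ⌈·⌉ = 369
j=7: r + 6k = 431.523352… → ⌈·⌉ = 432
j=8: r + 7k = 494.170411… → ⌈·⌉ = 495
j=9: r + 8k = 556.817470… → ⌈·⌉ = 557
j=10: r + 9k = 619.464529… → ⌈·⌉ = 620
j=11: r + 10k = 682.111588… → ⌈·⌉ = 683
j=12: r + 11k = 744.758647… → ⌈·⌉ = 745
j=13: r + 12k = 807.405705… → ⌈·⌉ = 808
j=14: r + 13k = 870.052764… → ⌈·⌉ = 871
j=15: r + 14k = 932.699823… → ⌈·⌉ = 933
j=16: r + 15k = 995.346882… → ⌈·⌉ = 996
j=17: r + 16k = 1057.993941… → ⌈·⌉ = 1058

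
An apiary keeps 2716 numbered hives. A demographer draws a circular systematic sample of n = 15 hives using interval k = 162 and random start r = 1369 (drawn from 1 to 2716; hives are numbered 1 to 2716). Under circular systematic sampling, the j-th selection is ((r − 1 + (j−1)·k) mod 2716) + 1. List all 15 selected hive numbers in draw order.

1369, 1531, 1693, 1855, 2017, 2179, 2341, 2503, 2665, 111, 273, 435, 597, 759, 921

Selection 1: 1369
Selection 2: 1369 + 162 = 1531
Selection 3: 1531 + 162 = 1693
Selection 4: 1693 + 162 = 1855
Selection 5: 1855 + 162 = 2017
Selection 6: 2017 + 162 = 2179
Selection 7: 2179 + 162 = 2341
Selection 8: 2341 + 162 = 2503
Selection 9: 2503 + 162 = 2665
Selection 10: 2665 + 162 = 2827 → 2827 − 2716 = 111
Selection 11: 111 + 162 = 273
Selection 12: 273 + 162 = 435
Selection 13: 435 + 162 = 597
Selection 14: 597 + 162 = 759
Selection 15: 759 + 162 = 921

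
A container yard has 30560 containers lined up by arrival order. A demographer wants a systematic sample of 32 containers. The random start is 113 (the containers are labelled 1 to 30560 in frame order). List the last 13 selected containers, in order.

k = N/n = 30560/32 = 955
20th selection = 113 + 19×955 = 18258
21st: 18258 + 955 = 19213
22nd: 19213 + 955 = 20168
23rd: 20168 + 955 = 21123
24th: 21123 + 955 = 22078
25th: 22078 + 955 = 23033
26th: 23033 + 955 = 23988
27th: 23988 + 955 = 24943
28th: 24943 + 955 = 25898
29th: 25898 + 955 = 26853
30th: 26853 + 955 = 27808
31st: 27808 + 955 = 28763
32nd: 28763 + 955 = 29718

18258, 19213, 20168, 21123, 22078, 23033, 23988, 24943, 25898, 26853, 27808, 28763, 29718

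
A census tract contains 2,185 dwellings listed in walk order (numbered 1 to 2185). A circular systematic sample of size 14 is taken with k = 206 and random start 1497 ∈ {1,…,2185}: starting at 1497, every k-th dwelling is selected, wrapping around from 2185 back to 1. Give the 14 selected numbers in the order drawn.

1497, 1703, 1909, 2115, 136, 342, 548, 754, 960, 1166, 1372, 1578, 1784, 1990

Selection 1: 1497
Selection 2: 1497 + 206 = 1703
Selection 3: 1703 + 206 = 1909
Selection 4: 1909 + 206 = 2115
Selection 5: 2115 + 206 = 2321 → 2321 − 2185 = 136
Selection 6: 136 + 206 = 342
Selection 7: 342 + 206 = 548
Selection 8: 548 + 206 = 754
Selection 9: 754 + 206 = 960
Selection 10: 960 + 206 = 1166
Selection 11: 1166 + 206 = 1372
Selection 12: 1372 + 206 = 1578
Selection 13: 1578 + 206 = 1784
Selection 14: 1784 + 206 = 1990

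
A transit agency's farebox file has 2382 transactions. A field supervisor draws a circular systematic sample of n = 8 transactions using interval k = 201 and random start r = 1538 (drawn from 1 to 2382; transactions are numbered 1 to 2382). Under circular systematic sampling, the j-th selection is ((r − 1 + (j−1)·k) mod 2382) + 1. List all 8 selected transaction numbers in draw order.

Selection 1: 1538
Selection 2: 1538 + 201 = 1739
Selection 3: 1739 + 201 = 1940
Selection 4: 1940 + 201 = 2141
Selection 5: 2141 + 201 = 2342
Selection 6: 2342 + 201 = 2543 → 2543 − 2382 = 161
Selection 7: 161 + 201 = 362
Selection 8: 362 + 201 = 563

1538, 1739, 1940, 2141, 2342, 161, 362, 563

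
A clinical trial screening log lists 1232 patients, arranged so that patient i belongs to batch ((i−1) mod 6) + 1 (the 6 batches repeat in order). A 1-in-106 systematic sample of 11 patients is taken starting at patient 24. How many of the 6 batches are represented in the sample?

Consecutive selections differ by k = 106, so their batch numbers differ by 106 mod 6 = 4.
gcd(106, 6) = 2, so the sample visits 6/2 = 3 distinct residues mod 6.
Start 24 is batch 6; the batches hit are 2, 4, 6.

3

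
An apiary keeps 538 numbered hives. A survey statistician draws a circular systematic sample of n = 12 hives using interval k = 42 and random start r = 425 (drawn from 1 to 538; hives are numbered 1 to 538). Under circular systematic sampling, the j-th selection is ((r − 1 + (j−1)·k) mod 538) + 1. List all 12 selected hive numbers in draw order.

425, 467, 509, 13, 55, 97, 139, 181, 223, 265, 307, 349

Selection 1: 425
Selection 2: 425 + 42 = 467
Selection 3: 467 + 42 = 509
Selection 4: 509 + 42 = 551 → 551 − 538 = 13
Selection 5: 13 + 42 = 55
Selection 6: 55 + 42 = 97
Selection 7: 97 + 42 = 139
Selection 8: 139 + 42 = 181
Selection 9: 181 + 42 = 223
Selection 10: 223 + 42 = 265
Selection 11: 265 + 42 = 307
Selection 12: 307 + 42 = 349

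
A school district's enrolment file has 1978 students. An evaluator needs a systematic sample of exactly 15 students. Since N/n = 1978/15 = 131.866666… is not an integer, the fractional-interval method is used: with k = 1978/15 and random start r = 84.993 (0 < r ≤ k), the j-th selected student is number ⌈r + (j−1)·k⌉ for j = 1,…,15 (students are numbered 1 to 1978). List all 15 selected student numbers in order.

85, 217, 349, 481, 613, 745, 877, 1009, 1140, 1272, 1404, 1536, 1668, 1800, 1932

j=1: r + 0k = 84.993 → ⌈·⌉ = 85
j=2: r + 1k = 216.859666… → ⌈·⌉ = 217
j=3: r + 2k = 348.726333… → ⌈·⌉ = 349
j=4: r + 3k = 480.593 → ⌈·⌉ = 481
j=5: r + 4k = 612.459666… → ⌈·⌉ = 613
j=6: r + 5k = 744.326333… → ⌈·⌉ = 745
j=7: r + 6k = 876.193 → ⌈·⌉ = 877
j=8: r + 7k = 1008.059666… → ⌈·⌉ = 1009
j=9: r + 8k = 1139.926333… → ⌈·⌉ = 1140
j=10: r + 9k = 1271.793 → ⌈·⌉ = 1272
j=11: r + 10k = 1403.659666… → ⌈·⌉ = 1404
j=12: r + 11k = 1535.526333… → ⌈·⌉ = 1536
j=13: r + 12k = 1667.393 → ⌈·⌉ = 1668
j=14: r + 13k = 1799.259666… → ⌈·⌉ = 1800
j=15: r + 14k = 1931.126333… → ⌈·⌉ = 1932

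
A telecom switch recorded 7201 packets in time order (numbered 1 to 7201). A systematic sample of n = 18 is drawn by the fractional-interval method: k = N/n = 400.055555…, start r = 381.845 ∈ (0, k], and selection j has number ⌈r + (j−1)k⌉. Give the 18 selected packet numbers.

382, 782, 1182, 1583, 1983, 2383, 2783, 3183, 3583, 3983, 4383, 4783, 5183, 5583, 5983, 6383, 6783, 7183

j=1: r + 0k = 381.845 → ⌈·⌉ = 382
j=2: r + 1k = 781.900555… → ⌈·⌉ = 782
j=3: r + 2k = 1181.956111… → ⌈·⌉ = 1182
j=4: r + 3k = 1582.011666… → ⌈·⌉ = 1583
j=5: r + 4k = 1982.067222… → ⌈·⌉ = 1983
j=6: r + 5k = 2382.122777… → ⌈·⌉ = 2383
j=7: r + 6k = 2782.178333… → ⌈·⌉ = 2783
j=8: r + 7k = 3182.233888… → ⌈·⌉ = 3183
j=9: r + 8k = 3582.289444… → ⌈·⌉ = 3583
j=10: r + 9k = 3982.345 → ⌈·⌉ = 3983
j=11: r + 10k = 4382.400555… → ⌈·⌉ = 4383
j=12: r + 11k = 4782.456111… → ⌈·⌉ = 4783
j=13: r + 12k = 5182.511666… → ⌈·⌉ = 5183
j=14: r + 13k = 5582.567222… → ⌈·⌉ = 5583
j=15: r + 14k = 5982.622777… → ⌈·⌉ = 5983
j=16: r + 15k = 6382.678333… → ⌈·⌉ = 6383
j=17: r + 16k = 6782.733888… → ⌈·⌉ = 6783
j=18: r + 17k = 7182.789444… → ⌈·⌉ = 7183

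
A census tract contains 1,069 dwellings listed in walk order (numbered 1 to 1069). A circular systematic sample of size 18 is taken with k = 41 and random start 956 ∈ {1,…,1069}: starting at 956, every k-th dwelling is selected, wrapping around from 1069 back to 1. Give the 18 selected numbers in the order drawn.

Selection 1: 956
Selection 2: 956 + 41 = 997
Selection 3: 997 + 41 = 1038
Selection 4: 1038 + 41 = 1079 → 1079 − 1069 = 10
Selection 5: 10 + 41 = 51
Selection 6: 51 + 41 = 92
Selection 7: 92 + 41 = 133
Selection 8: 133 + 41 = 174
Selection 9: 174 + 41 = 215
Selection 10: 215 + 41 = 256
Selection 11: 256 + 41 = 297
Selection 12: 297 + 41 = 338
Selection 13: 338 + 41 = 379
Selection 14: 379 + 41 = 420
Selection 15: 420 + 41 = 461
Selection 16: 461 + 41 = 502
Selection 17: 502 + 41 = 543
Selection 18: 543 + 41 = 584

956, 997, 1038, 10, 51, 92, 133, 174, 215, 256, 297, 338, 379, 420, 461, 502, 543, 584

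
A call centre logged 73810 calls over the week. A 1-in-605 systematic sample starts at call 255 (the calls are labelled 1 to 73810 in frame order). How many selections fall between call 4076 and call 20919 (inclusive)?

k = 605
First selection ≥ 4076: 255 + ⌈(4076−255)/605⌉·605 = 255 + 7×605 = 4490
Last selection ≤ 20919: 255 + ⌊(20919−255)/605⌋·605 = 255 + 34×605 = 20825
Count = 34 − 7 + 1 = 28

28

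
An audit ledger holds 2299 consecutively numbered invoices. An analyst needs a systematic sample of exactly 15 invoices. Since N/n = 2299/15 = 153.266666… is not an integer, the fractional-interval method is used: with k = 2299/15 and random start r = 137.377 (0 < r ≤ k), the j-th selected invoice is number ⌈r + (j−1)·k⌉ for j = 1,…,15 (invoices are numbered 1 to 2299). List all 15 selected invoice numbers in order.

138, 291, 444, 598, 751, 904, 1057, 1211, 1364, 1517, 1671, 1824, 1977, 2130, 2284

j=1: r + 0k = 137.377 → ⌈·⌉ = 138
j=2: r + 1k = 290.643666… → ⌈·⌉ = 291
j=3: r + 2k = 443.910333… → ⌈·⌉ = 444
j=4: r + 3k = 597.177 → ⌈·⌉ = 598
j=5: r + 4k = 750.443666… → ⌈·⌉ = 751
j=6: r + 5k = 903.710333… → ⌈·⌉ = 904
j=7: r + 6k = 1056.977 → ⌈·⌉ = 1057
j=8: r + 7k = 1210.243666… → ⌈·⌉ = 1211
j=9: r + 8k = 1363.510333… → ⌈·⌉ = 1364
j=10: r + 9k = 1516.777 → ⌈·⌉ = 1517
j=11: r + 10k = 1670.043666… → ⌈·⌉ = 1671
j=12: r + 11k = 1823.310333… → ⌈·⌉ = 1824
j=13: r + 12k = 1976.577 → ⌈·⌉ = 1977
j=14: r + 13k = 2129.843666… → ⌈·⌉ = 2130
j=15: r + 14k = 2283.110333… → ⌈·⌉ = 2284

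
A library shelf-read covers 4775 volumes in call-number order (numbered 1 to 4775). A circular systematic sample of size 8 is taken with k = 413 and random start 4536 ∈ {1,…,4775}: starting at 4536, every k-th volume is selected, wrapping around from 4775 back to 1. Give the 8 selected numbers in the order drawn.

4536, 174, 587, 1000, 1413, 1826, 2239, 2652

Selection 1: 4536
Selection 2: 4536 + 413 = 4949 → 4949 − 4775 = 174
Selection 3: 174 + 413 = 587
Selection 4: 587 + 413 = 1000
Selection 5: 1000 + 413 = 1413
Selection 6: 1413 + 413 = 1826
Selection 7: 1826 + 413 = 2239
Selection 8: 2239 + 413 = 2652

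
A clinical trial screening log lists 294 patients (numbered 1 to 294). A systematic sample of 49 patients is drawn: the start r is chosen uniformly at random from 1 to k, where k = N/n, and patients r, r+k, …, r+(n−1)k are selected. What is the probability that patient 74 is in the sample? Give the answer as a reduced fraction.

k = 294/49 = 6.
Patient 74 is selected iff r ≡ 74 (mod 6); exactly one such r in {1,…,6}.
Inclusion probability = 1/6.

1/6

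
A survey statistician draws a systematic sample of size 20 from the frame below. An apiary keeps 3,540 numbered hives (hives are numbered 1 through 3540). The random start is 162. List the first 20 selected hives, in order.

162, 339, 516, 693, 870, 1047, 1224, 1401, 1578, 1755, 1932, 2109, 2286, 2463, 2640, 2817, 2994, 3171, 3348, 3525

k = N/n = 3540/20 = 177
hive 1: 162
hive 2: 162 + 177 = 339
hive 3: 339 + 177 = 516
hive 4: 516 + 177 = 693
hive 5: 693 + 177 = 870
hive 6: 870 + 177 = 1047
hive 7: 1047 + 177 = 1224
hive 8: 1224 + 177 = 1401
hive 9: 1401 + 177 = 1578
hive 10: 1578 + 177 = 1755
hive 11: 1755 + 177 = 1932
hive 12: 1932 + 177 = 2109
hive 13: 2109 + 177 = 2286
hive 14: 2286 + 177 = 2463
hive 15: 2463 + 177 = 2640
hive 16: 2640 + 177 = 2817
hive 17: 2817 + 177 = 2994
hive 18: 2994 + 177 = 3171
hive 19: 3171 + 177 = 3348
hive 20: 3348 + 177 = 3525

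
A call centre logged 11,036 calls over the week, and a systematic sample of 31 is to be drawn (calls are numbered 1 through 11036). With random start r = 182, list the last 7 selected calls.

k = N/n = 11036/31 = 356
25th selection = 182 + 24×356 = 8726
26th: 8726 + 356 = 9082
27th: 9082 + 356 = 9438
28th: 9438 + 356 = 9794
29th: 9794 + 356 = 10150
30th: 10150 + 356 = 10506
31st: 10506 + 356 = 10862

8726, 9082, 9438, 9794, 10150, 10506, 10862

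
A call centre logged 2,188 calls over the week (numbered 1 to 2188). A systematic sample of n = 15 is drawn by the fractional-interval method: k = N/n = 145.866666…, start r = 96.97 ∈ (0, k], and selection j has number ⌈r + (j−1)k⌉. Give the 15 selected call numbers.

j=1: r + 0k = 96.97 → ⌈·⌉ = 97
j=2: r + 1k = 242.836666… → ⌈·⌉ = 243
j=3: r + 2k = 388.703333… → ⌈·⌉ = 389
j=4: r + 3k = 534.57 → ⌈·⌉ = 535
j=5: r + 4k = 680.436666… → ⌈·⌉ = 681
j=6: r + 5k = 826.303333… → ⌈·⌉ = 827
j=7: r + 6k = 972.17 → ⌈·⌉ = 973
j=8: r + 7k = 1118.036666… → ⌈·⌉ = 1119
j=9: r + 8k = 1263.903333… → ⌈·⌉ = 1264
j=10: r + 9k = 1409.77 → ⌈·⌉ = 1410
j=11: r + 10k = 1555.636666… → ⌈·⌉ = 1556
j=12: r + 11k = 1701.503333… → ⌈·⌉ = 1702
j=13: r + 12k = 1847.37 → ⌈·⌉ = 1848
j=14: r + 13k = 1993.236666… → ⌈·⌉ = 1994
j=15: r + 14k = 2139.103333… → ⌈·⌉ = 2140

97, 243, 389, 535, 681, 827, 973, 1119, 1264, 1410, 1556, 1702, 1848, 1994, 2140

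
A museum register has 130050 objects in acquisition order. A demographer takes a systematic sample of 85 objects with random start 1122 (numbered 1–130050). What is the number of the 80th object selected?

121992

k = 130050/85 = 1530
80th selection = r + (80−1)·k = 1122 + 79×1530 = 1122 + 120870 = 121992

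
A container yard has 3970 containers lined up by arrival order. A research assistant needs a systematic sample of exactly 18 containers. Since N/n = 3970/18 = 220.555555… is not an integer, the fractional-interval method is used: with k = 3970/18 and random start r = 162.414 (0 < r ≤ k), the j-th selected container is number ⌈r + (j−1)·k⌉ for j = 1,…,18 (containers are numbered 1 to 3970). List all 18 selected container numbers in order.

163, 383, 604, 825, 1045, 1266, 1486, 1707, 1927, 2148, 2368, 2589, 2810, 3030, 3251, 3471, 3692, 3912

j=1: r + 0k = 162.414 → ⌈·⌉ = 163
j=2: r + 1k = 382.969555… → ⌈·⌉ = 383
j=3: r + 2k = 603.525111… → ⌈·⌉ = 604
j=4: r + 3k = 824.080666… → ⌈·⌉ = 825
j=5: r + 4k = 1044.636222… → ⌈·⌉ = 1045
j=6: r + 5k = 1265.191777… → ⌈·⌉ = 1266
j=7: r + 6k = 1485.747333… → ⌈·⌉ = 1486
j=8: r + 7k = 1706.302888… → ⌈·⌉ = 1707
j=9: r + 8k = 1926.858444… → ⌈·⌉ = 1927
j=10: r + 9k = 2147.414 → ⌈·⌉ = 2148
j=11: r + 10k = 2367.969555… → ⌈·⌉ = 2368
j=12: r + 11k = 2588.525111… → ⌈·⌉ = 2589
j=13: r + 12k = 2809.080666… → ⌈·⌉ = 2810
j=14: r + 13k = 3029.636222… → ⌈·⌉ = 3030
j=15: r + 14k = 3250.191777… → ⌈·⌉ = 3251
j=16: r + 15k = 3470.747333… → ⌈·⌉ = 3471
j=17: r + 16k = 3691.302888… → ⌈·⌉ = 3692
j=18: r + 17k = 3911.858444… → ⌈·⌉ = 3912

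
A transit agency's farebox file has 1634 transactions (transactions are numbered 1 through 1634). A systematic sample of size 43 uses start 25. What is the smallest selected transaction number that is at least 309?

k = 1634/43 = 38
Steps past start: ⌈(309 − 25)/38⌉ = ⌈284/38⌉ = 8
Selected transaction: 25 + 8×38 = 329

329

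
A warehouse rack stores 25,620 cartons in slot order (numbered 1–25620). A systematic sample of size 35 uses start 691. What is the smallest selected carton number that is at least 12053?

12403

k = 25620/35 = 732
Steps past start: ⌈(12053 − 691)/732⌉ = ⌈11362/732⌉ = 16
Selected carton: 691 + 16×732 = 12403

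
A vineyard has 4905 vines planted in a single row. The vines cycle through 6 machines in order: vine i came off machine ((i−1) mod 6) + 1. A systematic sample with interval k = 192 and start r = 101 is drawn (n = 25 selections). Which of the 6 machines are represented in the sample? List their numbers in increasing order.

5

Consecutive selections differ by k = 192, so their machine numbers differ by 192 mod 6 = 0.
gcd(192, 6) = 6, so the sample visits 6/6 = 1 distinct residues mod 6.
Start 101 is machine 5; the machines hit are 5.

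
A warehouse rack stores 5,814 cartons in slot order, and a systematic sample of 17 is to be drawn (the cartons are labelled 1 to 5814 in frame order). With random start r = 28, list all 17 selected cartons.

28, 370, 712, 1054, 1396, 1738, 2080, 2422, 2764, 3106, 3448, 3790, 4132, 4474, 4816, 5158, 5500

k = N/n = 5814/17 = 342
carton 1: 28
carton 2: 28 + 342 = 370
carton 3: 370 + 342 = 712
carton 4: 712 + 342 = 1054
carton 5: 1054 + 342 = 1396
carton 6: 1396 + 342 = 1738
carton 7: 1738 + 342 = 2080
carton 8: 2080 + 342 = 2422
carton 9: 2422 + 342 = 2764
carton 10: 2764 + 342 = 3106
carton 11: 3106 + 342 = 3448
carton 12: 3448 + 342 = 3790
carton 13: 3790 + 342 = 4132
carton 14: 4132 + 342 = 4474
carton 15: 4474 + 342 = 4816
carton 16: 4816 + 342 = 5158
carton 17: 5158 + 342 = 5500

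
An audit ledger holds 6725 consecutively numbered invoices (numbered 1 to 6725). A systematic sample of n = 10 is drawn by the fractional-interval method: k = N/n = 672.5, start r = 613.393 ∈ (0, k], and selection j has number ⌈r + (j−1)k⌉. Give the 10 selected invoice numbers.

j=1: r + 0k = 613.393 → ⌈·⌉ = 614
j=2: r + 1k = 1285.893 → ⌈·⌉ = 1286
j=3: r + 2k = 1958.393 → ⌈·⌉ = 1959
j=4: r + 3k = 2630.893 → ⌈·⌉ = 2631
j=5: r + 4k = 3303.393 → ⌈·⌉ = 3304
j=6: r + 5k = 3975.893 → ⌈·⌉ = 3976
j=7: r + 6k = 4648.393 → ⌈·⌉ = 4649
j=8: r + 7k = 5320.893 → ⌈·⌉ = 5321
j=9: r + 8k = 5993.393 → ⌈·⌉ = 5994
j=10: r + 9k = 6665.893 → ⌈·⌉ = 6666

614, 1286, 1959, 2631, 3304, 3976, 4649, 5321, 5994, 6666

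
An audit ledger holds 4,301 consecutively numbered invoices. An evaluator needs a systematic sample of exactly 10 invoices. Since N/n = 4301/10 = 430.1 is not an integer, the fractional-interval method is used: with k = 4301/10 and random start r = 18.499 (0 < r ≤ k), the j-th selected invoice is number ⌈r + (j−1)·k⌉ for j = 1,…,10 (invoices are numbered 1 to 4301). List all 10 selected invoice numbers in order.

j=1: r + 0k = 18.499 → ⌈·⌉ = 19
j=2: r + 1k = 448.599 → ⌈·⌉ = 449
j=3: r + 2k = 878.699 → ⌈·⌉ = 879
j=4: r + 3k = 1308.799 → ⌈·⌉ = 1309
j=5: r + 4k = 1738.899 → ⌈·⌉ = 1739
j=6: r + 5k = 2168.999 → ⌈·⌉ = 2169
j=7: r + 6k = 2599.099 → ⌈·⌉ = 2600
j=8: r + 7k = 3029.199 → ⌈·⌉ = 3030
j=9: r + 8k = 3459.299 → ⌈·⌉ = 3460
j=10: r + 9k = 3889.399 → ⌈·⌉ = 3890

19, 449, 879, 1309, 1739, 2169, 2600, 3030, 3460, 3890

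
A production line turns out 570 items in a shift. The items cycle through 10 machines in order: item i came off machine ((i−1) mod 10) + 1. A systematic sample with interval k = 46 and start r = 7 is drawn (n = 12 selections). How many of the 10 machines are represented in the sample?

5

Consecutive selections differ by k = 46, so their machine numbers differ by 46 mod 10 = 6.
gcd(46, 10) = 2, so the sample visits 10/2 = 5 distinct residues mod 10.
Start 7 is machine 7; the machines hit are 1, 3, 5, 7, 9.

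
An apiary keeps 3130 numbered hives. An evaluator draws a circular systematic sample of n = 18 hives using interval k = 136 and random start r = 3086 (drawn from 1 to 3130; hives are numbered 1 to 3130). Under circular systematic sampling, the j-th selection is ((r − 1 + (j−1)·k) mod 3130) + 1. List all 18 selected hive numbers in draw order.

3086, 92, 228, 364, 500, 636, 772, 908, 1044, 1180, 1316, 1452, 1588, 1724, 1860, 1996, 2132, 2268

Selection 1: 3086
Selection 2: 3086 + 136 = 3222 → 3222 − 3130 = 92
Selection 3: 92 + 136 = 228
Selection 4: 228 + 136 = 364
Selection 5: 364 + 136 = 500
Selection 6: 500 + 136 = 636
Selection 7: 636 + 136 = 772
Selection 8: 772 + 136 = 908
Selection 9: 908 + 136 = 1044
Selection 10: 1044 + 136 = 1180
Selection 11: 1180 + 136 = 1316
Selection 12: 1316 + 136 = 1452
Selection 13: 1452 + 136 = 1588
Selection 14: 1588 + 136 = 1724
Selection 15: 1724 + 136 = 1860
Selection 16: 1860 + 136 = 1996
Selection 17: 1996 + 136 = 2132
Selection 18: 2132 + 136 = 2268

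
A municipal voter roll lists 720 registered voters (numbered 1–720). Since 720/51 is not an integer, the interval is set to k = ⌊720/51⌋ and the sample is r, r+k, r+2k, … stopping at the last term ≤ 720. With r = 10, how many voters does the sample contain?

k = ⌊720/51⌋ = 14
Achieved size = ⌊(720 − 10)/14⌋ + 1 = ⌊710/14⌋ + 1 = 50 + 1 = 51
(last selection: 10 + 50×14 = 710 ≤ 720; next would be 724 > 720)

51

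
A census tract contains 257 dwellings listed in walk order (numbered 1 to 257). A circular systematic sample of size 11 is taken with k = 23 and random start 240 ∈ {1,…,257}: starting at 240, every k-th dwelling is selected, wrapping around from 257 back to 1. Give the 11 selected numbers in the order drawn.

240, 6, 29, 52, 75, 98, 121, 144, 167, 190, 213

Selection 1: 240
Selection 2: 240 + 23 = 263 → 263 − 257 = 6
Selection 3: 6 + 23 = 29
Selection 4: 29 + 23 = 52
Selection 5: 52 + 23 = 75
Selection 6: 75 + 23 = 98
Selection 7: 98 + 23 = 121
Selection 8: 121 + 23 = 144
Selection 9: 144 + 23 = 167
Selection 10: 167 + 23 = 190
Selection 11: 190 + 23 = 213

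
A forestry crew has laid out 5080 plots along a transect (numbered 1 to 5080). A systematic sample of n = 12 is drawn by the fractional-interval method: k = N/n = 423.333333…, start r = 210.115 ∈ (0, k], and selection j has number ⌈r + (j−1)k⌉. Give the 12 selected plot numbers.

211, 634, 1057, 1481, 1904, 2327, 2751, 3174, 3597, 4021, 4444, 4867

j=1: r + 0k = 210.115 → ⌈·⌉ = 211
j=2: r + 1k = 633.448333… → ⌈·⌉ = 634
j=3: r + 2k = 1056.781666… → ⌈·⌉ = 1057
j=4: r + 3k = 1480.115 → ⌈·⌉ = 1481
j=5: r + 4k = 1903.448333… → ⌈·⌉ = 1904
j=6: r + 5k = 2326.781666… → ⌈·⌉ = 2327
j=7: r + 6k = 2750.115 → ⌈·⌉ = 2751
j=8: r + 7k = 3173.448333… → ⌈·⌉ = 3174
j=9: r + 8k = 3596.781666… → ⌈·⌉ = 3597
j=10: r + 9k = 4020.115 → ⌈·⌉ = 4021
j=11: r + 10k = 4443.448333… → ⌈·⌉ = 4444
j=12: r + 11k = 4866.781666… → ⌈·⌉ = 4867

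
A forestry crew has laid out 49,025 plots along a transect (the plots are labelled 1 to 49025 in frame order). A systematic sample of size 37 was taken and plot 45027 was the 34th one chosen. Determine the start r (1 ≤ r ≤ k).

k = 49025/37 = 1325
r = 45027 − (34−1)×1325 = 45027 − 43725 = 1302

1302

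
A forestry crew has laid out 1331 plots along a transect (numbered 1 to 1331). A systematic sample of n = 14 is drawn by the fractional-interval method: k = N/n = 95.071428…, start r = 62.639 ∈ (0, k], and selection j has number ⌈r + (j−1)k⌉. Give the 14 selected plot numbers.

j=1: r + 0k = 62.639 → ⌈·⌉ = 63
j=2: r + 1k = 157.710428… → ⌈·⌉ = 158
j=3: r + 2k = 252.781857… → ⌈·⌉ = 253
j=4: r + 3k = 347.853285… → ⌈·⌉ = 348
j=5: r + 4k = 442.924714… → ⌈·⌉ = 443
j=6: r + 5k = 537.996142… → ⌈·⌉ = 538
j=7: r + 6k = 633.067571… → ⌈·⌉ = 634
j=8: r + 7k = 728.139 → ⌈·⌉ = 729
j=9: r + 8k = 823.210428… → ⌈·⌉ = 824
j=10: r + 9k = 918.281857… → ⌈·⌉ = 919
j=11: r + 10k = 1013.353285… → ⌈·⌉ = 1014
j=12: r + 11k = 1108.424714… → ⌈·⌉ = 1109
j=13: r + 12k = 1203.496142… → ⌈·⌉ = 1204
j=14: r + 13k = 1298.567571… → ⌈·⌉ = 1299

63, 158, 253, 348, 443, 538, 634, 729, 824, 919, 1014, 1109, 1204, 1299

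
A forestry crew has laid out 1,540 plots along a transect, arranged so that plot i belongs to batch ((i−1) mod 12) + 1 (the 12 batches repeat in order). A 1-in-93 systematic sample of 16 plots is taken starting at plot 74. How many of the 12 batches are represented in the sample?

Consecutive selections differ by k = 93, so their batch numbers differ by 93 mod 12 = 9.
gcd(93, 12) = 3, so the sample visits 12/3 = 4 distinct residues mod 12.
Start 74 is batch 2; the batches hit are 2, 5, 8, 11.

4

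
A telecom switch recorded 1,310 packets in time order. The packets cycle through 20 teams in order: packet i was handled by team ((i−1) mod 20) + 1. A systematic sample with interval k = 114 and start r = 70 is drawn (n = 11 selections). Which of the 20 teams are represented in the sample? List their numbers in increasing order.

2, 4, 6, 8, 10, 12, 14, 16, 18, 20

Consecutive selections differ by k = 114, so their team numbers differ by 114 mod 20 = 14.
gcd(114, 20) = 2, so the sample visits 20/2 = 10 distinct residues mod 20.
Start 70 is team 10; the teams hit are 2, 4, 6, 8, 10, 12, 14, 16, 18, 20.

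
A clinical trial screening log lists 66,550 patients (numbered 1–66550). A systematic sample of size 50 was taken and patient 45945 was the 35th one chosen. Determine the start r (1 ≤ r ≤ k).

691

k = 66550/50 = 1331
r = 45945 − (35−1)×1331 = 45945 − 45254 = 691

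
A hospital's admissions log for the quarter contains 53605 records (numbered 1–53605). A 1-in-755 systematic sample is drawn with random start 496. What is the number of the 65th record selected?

k = 755
65th selection = r + (65−1)·k = 496 + 64×755 = 496 + 48320 = 48816

48816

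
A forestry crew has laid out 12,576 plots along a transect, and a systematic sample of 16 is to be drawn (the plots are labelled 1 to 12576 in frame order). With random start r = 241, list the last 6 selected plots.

8101, 8887, 9673, 10459, 11245, 12031

k = N/n = 12576/16 = 786
11th selection = 241 + 10×786 = 8101
12th: 8101 + 786 = 8887
13th: 8887 + 786 = 9673
14th: 9673 + 786 = 10459
15th: 10459 + 786 = 11245
16th: 11245 + 786 = 12031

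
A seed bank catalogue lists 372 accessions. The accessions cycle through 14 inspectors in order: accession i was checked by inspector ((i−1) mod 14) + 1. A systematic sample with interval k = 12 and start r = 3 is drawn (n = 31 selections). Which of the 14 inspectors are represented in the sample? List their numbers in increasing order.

1, 3, 5, 7, 9, 11, 13

Consecutive selections differ by k = 12, so their inspector numbers differ by 12 mod 14 = 12.
gcd(12, 14) = 2, so the sample visits 14/2 = 7 distinct residues mod 14.
Start 3 is inspector 3; the inspectors hit are 1, 3, 5, 7, 9, 11, 13.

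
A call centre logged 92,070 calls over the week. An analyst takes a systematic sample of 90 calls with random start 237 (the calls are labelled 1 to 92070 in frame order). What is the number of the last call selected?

91284

k = 92070/90 = 1023
90th selection = r + (90−1)·k = 237 + 89×1023 = 237 + 91047 = 91284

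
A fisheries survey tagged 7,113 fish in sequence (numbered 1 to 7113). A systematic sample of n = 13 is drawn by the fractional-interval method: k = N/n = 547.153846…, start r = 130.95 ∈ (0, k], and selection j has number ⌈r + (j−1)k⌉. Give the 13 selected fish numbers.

j=1: r + 0k = 130.95 → ⌈·⌉ = 131
j=2: r + 1k = 678.103846… → ⌈·⌉ = 679
j=3: r + 2k = 1225.257692… → ⌈·⌉ = 1226
j=4: r + 3k = 1772.411538… → ⌈·⌉ = 1773
j=5: r + 4k = 2319.565384… → ⌈·⌉ = 2320
j=6: r + 5k = 2866.719230… → ⌈·⌉ = 2867
j=7: r + 6k = 3413.873076… → ⌈·⌉ = 3414
j=8: r + 7k = 3961.026923… → ⌈·⌉ = 3962
j=9: r + 8k = 4508.180769… → ⌈·⌉ = 4509
j=10: r + 9k = 5055.334615… → ⌈·⌉ = 5056
j=11: r + 10k = 5602.488461… → ⌈·⌉ = 5603
j=12: r + 11k = 6149.642307… → ⌈·⌉ = 6150
j=13: r + 12k = 6696.796153… → ⌈·⌉ = 6697

131, 679, 1226, 1773, 2320, 2867, 3414, 3962, 4509, 5056, 5603, 6150, 6697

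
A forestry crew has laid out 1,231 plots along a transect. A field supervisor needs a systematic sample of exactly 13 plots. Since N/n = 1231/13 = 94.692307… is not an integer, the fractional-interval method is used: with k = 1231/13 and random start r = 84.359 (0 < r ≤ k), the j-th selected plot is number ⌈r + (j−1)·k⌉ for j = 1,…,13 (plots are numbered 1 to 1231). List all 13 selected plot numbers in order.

j=1: r + 0k = 84.359 → ⌈·⌉ = 85
j=2: r + 1k = 179.051307… → ⌈·⌉ = 180
j=3: r + 2k = 273.743615… → ⌈·⌉ = 274
j=4: r + 3k = 368.435923… → ⌈·⌉ = 369
j=5: r + 4k = 463.128230… → ⌈·⌉ = 464
j=6: r + 5k = 557.820538… → ⌈·⌉ = 558
j=7: r + 6k = 652.512846… → ⌈·⌉ = 653
j=8: r + 7k = 747.205153… → ⌈·⌉ = 748
j=9: r + 8k = 841.897461… → ⌈·⌉ = 842
j=10: r + 9k = 936.589769… → ⌈·⌉ = 937
j=11: r + 10k = 1031.282076… → ⌈·⌉ = 1032
j=12: r + 11k = 1125.974384… → ⌈·⌉ = 1126
j=13: r + 12k = 1220.666692… → ⌈·⌉ = 1221

85, 180, 274, 369, 464, 558, 653, 748, 842, 937, 1032, 1126, 1221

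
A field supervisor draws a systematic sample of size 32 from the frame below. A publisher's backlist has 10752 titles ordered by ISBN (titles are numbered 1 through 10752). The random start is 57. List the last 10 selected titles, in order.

k = N/n = 10752/32 = 336
23rd selection = 57 + 22×336 = 7449
24th: 7449 + 336 = 7785
25th: 7785 + 336 = 8121
26th: 8121 + 336 = 8457
27th: 8457 + 336 = 8793
28th: 8793 + 336 = 9129
29th: 9129 + 336 = 9465
30th: 9465 + 336 = 9801
31st: 9801 + 336 = 10137
32nd: 10137 + 336 = 10473

7449, 7785, 8121, 8457, 8793, 9129, 9465, 9801, 10137, 10473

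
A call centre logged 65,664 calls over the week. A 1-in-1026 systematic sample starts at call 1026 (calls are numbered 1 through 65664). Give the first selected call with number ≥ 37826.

k = 1026
Steps past start: ⌈(37826 − 1026)/1026⌉ = ⌈36800/1026⌉ = 36
Selected call: 1026 + 36×1026 = 37962

37962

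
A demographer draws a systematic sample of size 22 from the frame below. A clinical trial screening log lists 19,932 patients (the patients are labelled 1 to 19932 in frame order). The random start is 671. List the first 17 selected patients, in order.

671, 1577, 2483, 3389, 4295, 5201, 6107, 7013, 7919, 8825, 9731, 10637, 11543, 12449, 13355, 14261, 15167

k = N/n = 19932/22 = 906
patient 1: 671
patient 2: 671 + 906 = 1577
patient 3: 1577 + 906 = 2483
patient 4: 2483 + 906 = 3389
patient 5: 3389 + 906 = 4295
patient 6: 4295 + 906 = 5201
patient 7: 5201 + 906 = 6107
patient 8: 6107 + 906 = 7013
patient 9: 7013 + 906 = 7919
patient 10: 7919 + 906 = 8825
patient 11: 8825 + 906 = 9731
patient 12: 9731 + 906 = 10637
patient 13: 10637 + 906 = 11543
patient 14: 11543 + 906 = 12449
patient 15: 12449 + 906 = 13355
patient 16: 13355 + 906 = 14261
patient 17: 14261 + 906 = 15167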